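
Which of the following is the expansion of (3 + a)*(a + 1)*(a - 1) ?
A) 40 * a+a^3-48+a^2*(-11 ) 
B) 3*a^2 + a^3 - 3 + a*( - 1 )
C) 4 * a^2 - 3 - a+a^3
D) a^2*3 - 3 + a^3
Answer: B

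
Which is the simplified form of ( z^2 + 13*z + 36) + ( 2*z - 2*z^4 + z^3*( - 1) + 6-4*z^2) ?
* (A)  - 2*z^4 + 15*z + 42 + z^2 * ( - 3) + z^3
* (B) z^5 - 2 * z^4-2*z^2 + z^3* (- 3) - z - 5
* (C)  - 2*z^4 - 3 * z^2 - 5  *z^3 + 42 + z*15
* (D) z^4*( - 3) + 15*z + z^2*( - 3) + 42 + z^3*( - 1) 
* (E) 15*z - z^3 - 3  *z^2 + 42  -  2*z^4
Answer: E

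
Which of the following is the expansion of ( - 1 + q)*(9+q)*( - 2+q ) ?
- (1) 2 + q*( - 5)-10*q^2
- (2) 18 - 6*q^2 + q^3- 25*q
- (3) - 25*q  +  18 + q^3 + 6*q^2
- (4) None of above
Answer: 3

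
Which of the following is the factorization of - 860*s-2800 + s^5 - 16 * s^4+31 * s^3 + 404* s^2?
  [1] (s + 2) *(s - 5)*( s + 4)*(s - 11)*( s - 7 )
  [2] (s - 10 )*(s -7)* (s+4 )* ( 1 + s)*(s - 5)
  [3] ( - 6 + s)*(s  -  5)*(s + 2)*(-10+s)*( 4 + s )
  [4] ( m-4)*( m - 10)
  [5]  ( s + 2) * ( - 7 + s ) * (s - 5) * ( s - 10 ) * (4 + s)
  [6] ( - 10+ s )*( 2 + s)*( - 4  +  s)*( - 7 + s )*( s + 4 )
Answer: 5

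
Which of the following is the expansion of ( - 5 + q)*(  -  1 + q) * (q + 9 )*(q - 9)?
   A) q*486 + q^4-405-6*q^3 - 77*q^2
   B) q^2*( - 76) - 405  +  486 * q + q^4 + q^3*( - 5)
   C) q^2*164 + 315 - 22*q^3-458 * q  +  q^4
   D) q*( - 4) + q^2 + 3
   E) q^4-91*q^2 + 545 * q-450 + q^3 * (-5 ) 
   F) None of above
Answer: F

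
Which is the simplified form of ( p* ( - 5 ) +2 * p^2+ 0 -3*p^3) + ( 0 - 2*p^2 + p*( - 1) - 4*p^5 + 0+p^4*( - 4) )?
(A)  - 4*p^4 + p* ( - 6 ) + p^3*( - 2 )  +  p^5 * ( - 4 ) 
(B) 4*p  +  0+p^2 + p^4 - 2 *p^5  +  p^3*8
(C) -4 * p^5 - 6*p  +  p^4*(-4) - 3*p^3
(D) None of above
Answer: C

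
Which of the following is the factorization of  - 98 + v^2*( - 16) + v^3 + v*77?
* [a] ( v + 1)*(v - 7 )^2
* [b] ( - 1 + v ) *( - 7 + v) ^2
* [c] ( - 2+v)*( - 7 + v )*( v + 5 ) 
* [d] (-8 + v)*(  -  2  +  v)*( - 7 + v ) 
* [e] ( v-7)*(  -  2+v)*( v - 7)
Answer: e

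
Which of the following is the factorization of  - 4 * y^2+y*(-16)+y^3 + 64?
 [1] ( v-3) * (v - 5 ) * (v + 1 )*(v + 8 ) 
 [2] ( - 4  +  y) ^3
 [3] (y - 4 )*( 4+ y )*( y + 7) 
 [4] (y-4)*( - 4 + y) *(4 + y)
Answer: 4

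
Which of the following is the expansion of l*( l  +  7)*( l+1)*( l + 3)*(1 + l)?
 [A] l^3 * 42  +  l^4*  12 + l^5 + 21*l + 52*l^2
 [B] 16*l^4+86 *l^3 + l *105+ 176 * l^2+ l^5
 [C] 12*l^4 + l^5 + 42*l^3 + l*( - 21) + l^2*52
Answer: A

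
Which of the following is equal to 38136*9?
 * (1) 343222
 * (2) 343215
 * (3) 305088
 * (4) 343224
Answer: 4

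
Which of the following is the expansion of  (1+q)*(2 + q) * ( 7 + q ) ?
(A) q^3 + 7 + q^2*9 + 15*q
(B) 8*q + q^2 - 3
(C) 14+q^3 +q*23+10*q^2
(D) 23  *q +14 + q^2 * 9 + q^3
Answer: C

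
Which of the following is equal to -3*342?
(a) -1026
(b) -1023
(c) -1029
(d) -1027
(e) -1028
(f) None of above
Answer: a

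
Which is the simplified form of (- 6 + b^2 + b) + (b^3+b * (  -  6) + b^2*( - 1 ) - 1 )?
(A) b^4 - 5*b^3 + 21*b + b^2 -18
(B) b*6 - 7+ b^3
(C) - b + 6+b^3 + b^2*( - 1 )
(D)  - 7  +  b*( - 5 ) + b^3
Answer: D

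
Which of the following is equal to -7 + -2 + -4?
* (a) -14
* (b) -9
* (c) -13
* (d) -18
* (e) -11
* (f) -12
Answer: c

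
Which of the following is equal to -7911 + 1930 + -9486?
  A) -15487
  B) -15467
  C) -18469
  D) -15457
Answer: B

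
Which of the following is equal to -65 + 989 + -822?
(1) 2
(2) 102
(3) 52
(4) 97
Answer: 2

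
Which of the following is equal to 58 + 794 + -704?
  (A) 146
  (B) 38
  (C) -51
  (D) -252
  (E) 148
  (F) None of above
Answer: E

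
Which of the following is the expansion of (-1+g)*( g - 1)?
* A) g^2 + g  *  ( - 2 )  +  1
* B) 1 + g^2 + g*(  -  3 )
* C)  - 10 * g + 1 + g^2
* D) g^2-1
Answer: A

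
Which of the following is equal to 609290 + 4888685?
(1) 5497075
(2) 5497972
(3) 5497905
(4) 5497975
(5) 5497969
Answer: 4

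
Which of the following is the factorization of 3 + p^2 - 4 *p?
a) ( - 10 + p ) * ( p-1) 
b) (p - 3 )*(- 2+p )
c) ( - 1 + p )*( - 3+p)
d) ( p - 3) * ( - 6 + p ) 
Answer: c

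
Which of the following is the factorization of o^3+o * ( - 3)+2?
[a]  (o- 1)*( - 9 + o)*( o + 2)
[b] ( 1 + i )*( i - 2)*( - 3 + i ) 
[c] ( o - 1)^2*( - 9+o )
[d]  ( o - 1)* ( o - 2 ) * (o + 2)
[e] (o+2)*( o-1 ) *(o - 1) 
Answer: e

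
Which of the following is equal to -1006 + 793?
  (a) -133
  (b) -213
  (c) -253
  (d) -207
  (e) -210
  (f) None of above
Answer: b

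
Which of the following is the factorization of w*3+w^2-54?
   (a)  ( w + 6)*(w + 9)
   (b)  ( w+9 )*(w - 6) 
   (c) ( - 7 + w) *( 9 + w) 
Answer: b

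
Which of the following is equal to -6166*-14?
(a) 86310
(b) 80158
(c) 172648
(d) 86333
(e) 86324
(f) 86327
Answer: e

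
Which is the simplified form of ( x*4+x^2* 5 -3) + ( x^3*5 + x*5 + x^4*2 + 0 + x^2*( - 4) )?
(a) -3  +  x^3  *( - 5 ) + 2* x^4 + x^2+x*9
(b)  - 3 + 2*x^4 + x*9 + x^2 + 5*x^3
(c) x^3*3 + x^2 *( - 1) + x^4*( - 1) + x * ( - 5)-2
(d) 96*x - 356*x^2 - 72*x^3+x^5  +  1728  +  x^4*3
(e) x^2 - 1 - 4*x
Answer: b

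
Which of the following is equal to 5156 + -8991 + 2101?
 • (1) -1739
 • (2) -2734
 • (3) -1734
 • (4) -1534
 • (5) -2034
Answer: 3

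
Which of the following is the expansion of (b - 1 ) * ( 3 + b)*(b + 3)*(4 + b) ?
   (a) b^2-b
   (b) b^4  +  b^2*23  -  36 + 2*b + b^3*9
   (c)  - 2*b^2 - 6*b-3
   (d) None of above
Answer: d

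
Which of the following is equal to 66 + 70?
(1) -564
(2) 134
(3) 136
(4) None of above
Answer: 3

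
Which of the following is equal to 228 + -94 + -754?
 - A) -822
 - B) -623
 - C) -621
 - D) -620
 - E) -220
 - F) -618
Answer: D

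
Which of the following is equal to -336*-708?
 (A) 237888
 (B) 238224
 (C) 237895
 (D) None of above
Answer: A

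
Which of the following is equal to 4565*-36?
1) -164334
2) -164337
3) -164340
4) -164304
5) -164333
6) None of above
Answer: 3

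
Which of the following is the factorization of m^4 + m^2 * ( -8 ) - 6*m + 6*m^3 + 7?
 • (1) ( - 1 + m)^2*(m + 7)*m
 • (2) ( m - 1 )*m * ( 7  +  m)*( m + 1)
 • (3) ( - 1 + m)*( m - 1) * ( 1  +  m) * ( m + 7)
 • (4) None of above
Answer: 3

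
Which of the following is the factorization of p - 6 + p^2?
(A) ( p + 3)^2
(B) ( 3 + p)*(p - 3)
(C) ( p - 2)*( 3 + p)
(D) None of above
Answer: C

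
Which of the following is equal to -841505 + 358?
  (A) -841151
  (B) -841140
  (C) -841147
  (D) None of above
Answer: C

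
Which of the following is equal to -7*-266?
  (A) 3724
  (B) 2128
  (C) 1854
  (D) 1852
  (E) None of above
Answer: E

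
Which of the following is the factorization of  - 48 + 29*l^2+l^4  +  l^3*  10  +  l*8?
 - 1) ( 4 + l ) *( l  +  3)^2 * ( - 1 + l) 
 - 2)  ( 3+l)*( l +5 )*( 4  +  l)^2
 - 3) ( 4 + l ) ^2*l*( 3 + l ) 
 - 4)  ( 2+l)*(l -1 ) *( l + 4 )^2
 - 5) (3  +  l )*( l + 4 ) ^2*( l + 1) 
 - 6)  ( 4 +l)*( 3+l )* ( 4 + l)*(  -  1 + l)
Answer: 6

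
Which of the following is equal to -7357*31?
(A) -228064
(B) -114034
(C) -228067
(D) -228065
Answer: C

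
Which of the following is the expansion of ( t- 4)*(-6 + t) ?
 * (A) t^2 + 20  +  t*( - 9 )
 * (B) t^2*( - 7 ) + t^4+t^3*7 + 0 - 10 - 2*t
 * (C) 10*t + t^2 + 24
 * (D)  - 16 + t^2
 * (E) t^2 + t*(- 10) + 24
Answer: E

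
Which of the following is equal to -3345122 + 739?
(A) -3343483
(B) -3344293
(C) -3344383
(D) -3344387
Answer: C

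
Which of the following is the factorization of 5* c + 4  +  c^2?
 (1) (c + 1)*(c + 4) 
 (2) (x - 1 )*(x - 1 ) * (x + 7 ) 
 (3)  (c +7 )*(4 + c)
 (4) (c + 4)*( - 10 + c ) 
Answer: 1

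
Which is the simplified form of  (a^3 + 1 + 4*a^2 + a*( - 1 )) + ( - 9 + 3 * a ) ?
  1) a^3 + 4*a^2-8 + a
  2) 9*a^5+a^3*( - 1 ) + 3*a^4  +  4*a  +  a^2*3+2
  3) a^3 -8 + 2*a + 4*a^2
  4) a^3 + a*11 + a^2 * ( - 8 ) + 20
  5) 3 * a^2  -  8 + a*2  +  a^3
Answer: 3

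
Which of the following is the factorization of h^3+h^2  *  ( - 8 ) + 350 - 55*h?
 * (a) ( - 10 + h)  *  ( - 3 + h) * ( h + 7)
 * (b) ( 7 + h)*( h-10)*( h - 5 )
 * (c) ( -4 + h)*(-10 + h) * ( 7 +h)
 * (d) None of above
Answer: b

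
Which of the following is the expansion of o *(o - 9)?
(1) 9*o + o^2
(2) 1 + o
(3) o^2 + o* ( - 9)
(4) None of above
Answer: 3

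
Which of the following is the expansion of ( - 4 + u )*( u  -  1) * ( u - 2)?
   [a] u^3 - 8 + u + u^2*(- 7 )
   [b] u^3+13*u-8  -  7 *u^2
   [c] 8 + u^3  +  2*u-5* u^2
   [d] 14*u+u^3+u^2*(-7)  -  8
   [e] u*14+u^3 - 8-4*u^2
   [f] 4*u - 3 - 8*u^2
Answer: d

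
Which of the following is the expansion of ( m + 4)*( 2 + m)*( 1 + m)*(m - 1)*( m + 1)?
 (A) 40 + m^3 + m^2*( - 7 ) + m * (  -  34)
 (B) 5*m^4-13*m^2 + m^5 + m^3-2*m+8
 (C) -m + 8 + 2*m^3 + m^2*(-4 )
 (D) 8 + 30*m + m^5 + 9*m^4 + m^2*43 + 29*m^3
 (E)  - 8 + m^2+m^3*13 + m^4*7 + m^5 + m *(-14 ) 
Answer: E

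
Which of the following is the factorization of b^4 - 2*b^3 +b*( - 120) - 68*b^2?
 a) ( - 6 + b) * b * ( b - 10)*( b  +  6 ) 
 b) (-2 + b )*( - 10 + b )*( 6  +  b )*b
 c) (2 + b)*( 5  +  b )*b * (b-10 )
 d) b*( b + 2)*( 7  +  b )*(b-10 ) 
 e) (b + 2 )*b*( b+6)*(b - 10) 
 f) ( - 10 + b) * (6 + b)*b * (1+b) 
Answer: e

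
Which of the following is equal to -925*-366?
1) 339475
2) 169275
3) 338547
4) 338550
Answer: 4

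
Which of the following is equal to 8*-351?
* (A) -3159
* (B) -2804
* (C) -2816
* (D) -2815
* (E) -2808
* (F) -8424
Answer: E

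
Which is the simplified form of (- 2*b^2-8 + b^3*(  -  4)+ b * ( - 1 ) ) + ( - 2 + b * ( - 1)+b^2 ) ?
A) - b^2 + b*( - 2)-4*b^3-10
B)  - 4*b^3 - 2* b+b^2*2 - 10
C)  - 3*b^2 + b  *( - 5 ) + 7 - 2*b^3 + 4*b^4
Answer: A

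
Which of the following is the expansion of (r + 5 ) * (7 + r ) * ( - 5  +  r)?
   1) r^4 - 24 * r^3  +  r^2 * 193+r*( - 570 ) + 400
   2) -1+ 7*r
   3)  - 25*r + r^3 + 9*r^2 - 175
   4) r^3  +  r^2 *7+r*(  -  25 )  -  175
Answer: 4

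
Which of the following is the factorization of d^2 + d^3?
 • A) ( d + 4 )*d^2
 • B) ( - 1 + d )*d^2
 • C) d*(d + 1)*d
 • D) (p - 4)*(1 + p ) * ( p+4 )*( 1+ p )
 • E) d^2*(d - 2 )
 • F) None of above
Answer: C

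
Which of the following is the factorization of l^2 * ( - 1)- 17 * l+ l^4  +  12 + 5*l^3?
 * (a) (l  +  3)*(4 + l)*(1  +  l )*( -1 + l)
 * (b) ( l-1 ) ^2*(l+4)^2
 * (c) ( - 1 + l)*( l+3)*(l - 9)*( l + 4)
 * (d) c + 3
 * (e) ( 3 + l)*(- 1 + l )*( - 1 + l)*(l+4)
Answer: e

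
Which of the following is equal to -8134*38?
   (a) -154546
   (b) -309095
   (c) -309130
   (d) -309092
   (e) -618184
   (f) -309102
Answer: d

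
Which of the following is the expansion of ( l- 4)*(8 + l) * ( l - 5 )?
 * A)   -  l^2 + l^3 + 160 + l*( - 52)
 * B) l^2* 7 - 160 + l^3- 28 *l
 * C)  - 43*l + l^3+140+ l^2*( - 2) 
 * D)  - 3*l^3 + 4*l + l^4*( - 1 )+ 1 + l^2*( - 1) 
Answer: A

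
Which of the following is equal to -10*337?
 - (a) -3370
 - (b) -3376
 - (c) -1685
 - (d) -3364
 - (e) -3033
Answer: a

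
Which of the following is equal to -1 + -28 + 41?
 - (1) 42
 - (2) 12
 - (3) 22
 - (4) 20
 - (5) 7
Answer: 2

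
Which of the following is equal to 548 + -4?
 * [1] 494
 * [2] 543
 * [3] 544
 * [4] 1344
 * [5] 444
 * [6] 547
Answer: 3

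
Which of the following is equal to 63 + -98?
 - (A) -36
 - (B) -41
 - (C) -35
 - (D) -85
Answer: C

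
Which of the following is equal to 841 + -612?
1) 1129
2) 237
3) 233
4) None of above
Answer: 4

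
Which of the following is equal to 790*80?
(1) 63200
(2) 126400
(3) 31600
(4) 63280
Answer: 1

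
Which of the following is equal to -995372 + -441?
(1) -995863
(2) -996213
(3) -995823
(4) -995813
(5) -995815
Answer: 4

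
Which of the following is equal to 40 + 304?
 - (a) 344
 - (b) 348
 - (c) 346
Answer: a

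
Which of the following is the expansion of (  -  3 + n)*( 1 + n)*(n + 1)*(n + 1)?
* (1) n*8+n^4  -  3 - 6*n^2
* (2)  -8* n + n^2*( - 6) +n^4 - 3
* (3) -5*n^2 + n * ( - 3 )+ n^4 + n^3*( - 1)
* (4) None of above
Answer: 2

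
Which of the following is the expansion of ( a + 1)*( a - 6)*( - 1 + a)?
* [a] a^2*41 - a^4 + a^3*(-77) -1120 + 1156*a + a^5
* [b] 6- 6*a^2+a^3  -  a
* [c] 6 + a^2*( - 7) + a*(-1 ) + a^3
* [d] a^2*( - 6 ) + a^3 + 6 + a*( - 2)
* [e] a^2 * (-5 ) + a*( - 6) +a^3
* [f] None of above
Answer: b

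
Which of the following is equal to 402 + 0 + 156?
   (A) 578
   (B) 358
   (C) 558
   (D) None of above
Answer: C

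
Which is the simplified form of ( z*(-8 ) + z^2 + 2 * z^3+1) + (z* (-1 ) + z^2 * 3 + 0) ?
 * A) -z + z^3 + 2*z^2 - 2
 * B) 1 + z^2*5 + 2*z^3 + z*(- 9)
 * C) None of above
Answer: C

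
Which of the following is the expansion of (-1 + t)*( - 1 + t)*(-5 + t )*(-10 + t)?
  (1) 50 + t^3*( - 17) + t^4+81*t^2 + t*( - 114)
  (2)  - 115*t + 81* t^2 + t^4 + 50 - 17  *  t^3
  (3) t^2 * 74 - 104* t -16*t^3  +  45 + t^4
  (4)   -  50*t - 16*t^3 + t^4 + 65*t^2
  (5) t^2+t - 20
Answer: 2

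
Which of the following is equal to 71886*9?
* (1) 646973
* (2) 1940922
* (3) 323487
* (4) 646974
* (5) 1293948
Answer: 4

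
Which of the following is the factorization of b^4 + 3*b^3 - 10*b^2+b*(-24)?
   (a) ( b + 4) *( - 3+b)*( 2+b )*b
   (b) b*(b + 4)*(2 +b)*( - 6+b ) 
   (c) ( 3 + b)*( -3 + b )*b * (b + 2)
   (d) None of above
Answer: a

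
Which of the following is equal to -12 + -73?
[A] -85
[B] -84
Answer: A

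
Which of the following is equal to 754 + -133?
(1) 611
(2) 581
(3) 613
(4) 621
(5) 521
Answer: 4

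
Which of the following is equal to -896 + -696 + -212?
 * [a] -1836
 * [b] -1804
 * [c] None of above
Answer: b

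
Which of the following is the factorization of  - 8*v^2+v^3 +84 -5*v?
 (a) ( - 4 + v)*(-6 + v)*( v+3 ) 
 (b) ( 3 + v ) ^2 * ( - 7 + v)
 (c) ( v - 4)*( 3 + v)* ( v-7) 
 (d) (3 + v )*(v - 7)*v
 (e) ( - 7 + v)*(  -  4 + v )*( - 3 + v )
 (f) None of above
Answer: c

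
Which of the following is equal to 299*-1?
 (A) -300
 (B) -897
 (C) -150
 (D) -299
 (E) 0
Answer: D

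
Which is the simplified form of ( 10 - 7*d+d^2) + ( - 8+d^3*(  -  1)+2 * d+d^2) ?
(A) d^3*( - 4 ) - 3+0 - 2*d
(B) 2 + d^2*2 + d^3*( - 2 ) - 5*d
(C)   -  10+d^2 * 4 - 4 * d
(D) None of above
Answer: D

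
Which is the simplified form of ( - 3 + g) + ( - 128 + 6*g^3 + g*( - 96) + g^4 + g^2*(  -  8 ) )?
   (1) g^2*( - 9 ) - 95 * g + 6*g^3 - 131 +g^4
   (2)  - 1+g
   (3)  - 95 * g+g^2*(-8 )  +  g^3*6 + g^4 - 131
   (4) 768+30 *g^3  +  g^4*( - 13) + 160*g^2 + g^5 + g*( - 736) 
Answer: 3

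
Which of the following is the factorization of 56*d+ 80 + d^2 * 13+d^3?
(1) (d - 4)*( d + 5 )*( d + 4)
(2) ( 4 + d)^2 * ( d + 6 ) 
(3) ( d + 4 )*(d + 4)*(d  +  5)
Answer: 3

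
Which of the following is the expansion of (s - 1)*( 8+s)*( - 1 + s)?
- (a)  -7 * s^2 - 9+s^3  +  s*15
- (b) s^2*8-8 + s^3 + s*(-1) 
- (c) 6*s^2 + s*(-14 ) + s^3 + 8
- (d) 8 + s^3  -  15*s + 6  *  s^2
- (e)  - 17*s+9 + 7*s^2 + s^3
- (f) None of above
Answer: d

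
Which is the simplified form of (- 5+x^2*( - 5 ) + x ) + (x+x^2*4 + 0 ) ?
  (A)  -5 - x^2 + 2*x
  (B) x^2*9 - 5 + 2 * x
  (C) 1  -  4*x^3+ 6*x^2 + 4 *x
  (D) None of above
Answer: A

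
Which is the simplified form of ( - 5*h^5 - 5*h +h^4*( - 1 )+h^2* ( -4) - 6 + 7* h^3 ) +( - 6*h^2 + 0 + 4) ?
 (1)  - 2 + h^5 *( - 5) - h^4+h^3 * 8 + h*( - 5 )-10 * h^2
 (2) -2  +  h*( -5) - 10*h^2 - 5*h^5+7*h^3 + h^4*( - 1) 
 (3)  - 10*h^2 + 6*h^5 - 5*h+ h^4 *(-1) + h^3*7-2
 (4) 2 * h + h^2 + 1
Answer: 2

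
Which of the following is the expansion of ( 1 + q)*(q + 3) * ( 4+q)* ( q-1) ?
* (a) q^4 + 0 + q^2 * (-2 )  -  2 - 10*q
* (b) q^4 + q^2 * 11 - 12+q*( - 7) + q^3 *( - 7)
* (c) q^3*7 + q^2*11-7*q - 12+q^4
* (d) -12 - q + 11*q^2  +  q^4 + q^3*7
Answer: c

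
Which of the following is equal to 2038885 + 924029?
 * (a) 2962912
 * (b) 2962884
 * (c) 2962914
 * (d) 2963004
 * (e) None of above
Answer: c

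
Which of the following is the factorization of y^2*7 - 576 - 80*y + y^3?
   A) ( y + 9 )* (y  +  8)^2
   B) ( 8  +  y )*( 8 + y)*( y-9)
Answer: B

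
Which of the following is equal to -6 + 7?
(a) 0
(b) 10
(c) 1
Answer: c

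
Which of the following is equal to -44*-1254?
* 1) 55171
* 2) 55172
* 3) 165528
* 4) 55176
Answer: 4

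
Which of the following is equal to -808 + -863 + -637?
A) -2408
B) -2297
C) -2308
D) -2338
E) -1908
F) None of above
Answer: C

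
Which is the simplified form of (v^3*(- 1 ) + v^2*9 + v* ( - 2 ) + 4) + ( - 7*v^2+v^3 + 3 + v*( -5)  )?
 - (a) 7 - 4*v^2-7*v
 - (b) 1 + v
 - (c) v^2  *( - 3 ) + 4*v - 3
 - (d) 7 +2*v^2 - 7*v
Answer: d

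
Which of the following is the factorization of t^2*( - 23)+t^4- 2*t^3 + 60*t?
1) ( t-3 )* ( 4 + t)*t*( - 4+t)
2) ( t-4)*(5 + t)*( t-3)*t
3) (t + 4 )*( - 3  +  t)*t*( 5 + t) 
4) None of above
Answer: 2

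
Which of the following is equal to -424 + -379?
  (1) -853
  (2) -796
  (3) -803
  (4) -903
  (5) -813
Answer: 3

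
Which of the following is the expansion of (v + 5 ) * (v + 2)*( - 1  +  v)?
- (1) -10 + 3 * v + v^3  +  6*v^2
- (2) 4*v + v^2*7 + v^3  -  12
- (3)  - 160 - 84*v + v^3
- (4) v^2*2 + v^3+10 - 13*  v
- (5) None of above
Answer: 1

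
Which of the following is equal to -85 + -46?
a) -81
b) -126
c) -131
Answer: c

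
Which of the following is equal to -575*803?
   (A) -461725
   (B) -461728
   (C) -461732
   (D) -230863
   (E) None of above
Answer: A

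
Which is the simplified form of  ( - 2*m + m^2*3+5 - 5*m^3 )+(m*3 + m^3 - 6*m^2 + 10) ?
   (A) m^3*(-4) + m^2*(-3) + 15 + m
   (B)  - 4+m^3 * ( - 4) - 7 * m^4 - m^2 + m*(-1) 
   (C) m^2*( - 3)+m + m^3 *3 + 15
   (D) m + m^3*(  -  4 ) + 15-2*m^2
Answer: A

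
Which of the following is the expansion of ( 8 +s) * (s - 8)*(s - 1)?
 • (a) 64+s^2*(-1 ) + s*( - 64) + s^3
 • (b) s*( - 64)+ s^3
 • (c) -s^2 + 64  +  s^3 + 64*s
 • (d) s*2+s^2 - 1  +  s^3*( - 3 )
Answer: a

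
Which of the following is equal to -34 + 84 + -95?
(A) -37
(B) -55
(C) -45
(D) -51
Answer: C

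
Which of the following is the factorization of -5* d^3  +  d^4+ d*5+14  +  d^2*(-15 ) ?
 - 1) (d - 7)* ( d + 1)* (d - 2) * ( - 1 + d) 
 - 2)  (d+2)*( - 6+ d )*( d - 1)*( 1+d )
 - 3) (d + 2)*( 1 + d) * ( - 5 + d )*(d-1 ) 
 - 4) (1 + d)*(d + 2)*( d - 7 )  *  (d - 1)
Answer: 4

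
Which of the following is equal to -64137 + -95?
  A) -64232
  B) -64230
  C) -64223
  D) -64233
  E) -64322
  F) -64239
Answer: A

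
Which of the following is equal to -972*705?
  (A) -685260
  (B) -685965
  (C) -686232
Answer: A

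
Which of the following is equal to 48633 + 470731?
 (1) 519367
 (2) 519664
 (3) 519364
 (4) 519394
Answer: 3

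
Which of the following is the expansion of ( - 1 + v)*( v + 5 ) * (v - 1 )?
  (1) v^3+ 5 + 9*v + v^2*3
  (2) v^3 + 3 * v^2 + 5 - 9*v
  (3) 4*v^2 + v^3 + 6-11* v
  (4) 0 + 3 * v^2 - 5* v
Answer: 2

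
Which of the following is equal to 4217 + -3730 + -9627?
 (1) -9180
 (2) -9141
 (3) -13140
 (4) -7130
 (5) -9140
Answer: 5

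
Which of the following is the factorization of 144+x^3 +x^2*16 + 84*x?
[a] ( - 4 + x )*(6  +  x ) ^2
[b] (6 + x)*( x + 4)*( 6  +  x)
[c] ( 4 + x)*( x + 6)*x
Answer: b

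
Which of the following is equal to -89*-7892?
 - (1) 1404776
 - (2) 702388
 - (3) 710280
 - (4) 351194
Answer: 2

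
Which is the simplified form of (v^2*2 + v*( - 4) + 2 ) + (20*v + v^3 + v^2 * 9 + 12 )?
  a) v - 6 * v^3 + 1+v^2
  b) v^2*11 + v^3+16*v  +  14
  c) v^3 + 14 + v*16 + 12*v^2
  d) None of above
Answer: b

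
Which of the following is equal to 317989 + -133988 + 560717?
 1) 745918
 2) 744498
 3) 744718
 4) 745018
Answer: 3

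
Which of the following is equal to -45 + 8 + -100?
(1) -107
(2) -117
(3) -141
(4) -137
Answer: 4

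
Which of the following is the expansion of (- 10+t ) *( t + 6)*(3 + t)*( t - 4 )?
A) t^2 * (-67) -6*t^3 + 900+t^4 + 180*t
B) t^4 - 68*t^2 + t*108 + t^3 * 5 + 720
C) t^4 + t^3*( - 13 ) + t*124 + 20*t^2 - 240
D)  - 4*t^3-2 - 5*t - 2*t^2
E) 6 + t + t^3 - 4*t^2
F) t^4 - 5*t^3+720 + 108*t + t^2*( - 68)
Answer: F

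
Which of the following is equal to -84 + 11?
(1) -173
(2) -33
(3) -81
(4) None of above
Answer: 4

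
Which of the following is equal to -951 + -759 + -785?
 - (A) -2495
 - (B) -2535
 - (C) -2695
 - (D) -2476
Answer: A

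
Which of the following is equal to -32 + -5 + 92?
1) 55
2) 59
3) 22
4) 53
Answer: 1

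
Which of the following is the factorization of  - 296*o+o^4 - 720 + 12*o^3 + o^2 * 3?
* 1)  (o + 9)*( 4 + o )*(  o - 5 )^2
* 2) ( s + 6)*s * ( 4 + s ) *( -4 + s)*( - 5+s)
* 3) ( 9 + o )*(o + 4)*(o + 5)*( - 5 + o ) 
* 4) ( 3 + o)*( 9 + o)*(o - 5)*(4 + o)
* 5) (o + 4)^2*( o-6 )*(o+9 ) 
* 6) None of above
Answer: 6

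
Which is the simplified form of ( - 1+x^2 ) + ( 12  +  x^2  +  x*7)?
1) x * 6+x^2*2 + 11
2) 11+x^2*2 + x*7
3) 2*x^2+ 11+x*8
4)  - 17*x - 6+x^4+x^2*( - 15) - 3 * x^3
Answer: 2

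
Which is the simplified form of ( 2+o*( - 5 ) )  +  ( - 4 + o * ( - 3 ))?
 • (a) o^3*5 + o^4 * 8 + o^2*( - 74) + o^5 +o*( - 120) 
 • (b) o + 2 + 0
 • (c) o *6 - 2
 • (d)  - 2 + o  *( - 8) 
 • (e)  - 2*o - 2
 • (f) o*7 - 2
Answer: d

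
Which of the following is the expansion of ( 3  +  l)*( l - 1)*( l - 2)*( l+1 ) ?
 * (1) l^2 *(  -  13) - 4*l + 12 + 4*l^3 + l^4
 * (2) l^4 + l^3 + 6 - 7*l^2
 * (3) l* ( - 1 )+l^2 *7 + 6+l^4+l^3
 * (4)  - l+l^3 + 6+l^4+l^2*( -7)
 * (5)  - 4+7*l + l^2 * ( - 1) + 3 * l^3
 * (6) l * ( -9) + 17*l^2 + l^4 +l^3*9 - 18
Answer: 4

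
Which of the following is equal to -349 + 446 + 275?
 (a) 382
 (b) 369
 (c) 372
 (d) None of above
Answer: c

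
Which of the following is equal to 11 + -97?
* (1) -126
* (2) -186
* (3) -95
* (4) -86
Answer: 4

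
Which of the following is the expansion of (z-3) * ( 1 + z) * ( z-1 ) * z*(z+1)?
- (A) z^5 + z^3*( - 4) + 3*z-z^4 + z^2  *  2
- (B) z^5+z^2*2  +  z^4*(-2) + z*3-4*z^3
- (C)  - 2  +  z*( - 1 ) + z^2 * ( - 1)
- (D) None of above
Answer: B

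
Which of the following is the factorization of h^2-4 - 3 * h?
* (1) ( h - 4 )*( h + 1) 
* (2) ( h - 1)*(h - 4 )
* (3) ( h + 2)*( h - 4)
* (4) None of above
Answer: 1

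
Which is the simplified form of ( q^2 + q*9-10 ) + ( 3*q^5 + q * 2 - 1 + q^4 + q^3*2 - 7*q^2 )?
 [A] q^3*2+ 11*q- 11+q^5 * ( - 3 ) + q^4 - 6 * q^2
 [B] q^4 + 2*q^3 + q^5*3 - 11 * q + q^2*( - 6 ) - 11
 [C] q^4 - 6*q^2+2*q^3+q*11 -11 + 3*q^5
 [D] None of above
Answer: C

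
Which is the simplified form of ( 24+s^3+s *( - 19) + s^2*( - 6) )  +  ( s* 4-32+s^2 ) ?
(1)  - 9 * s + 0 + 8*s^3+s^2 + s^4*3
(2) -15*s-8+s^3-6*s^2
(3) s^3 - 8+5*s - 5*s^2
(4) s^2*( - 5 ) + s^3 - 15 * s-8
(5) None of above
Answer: 4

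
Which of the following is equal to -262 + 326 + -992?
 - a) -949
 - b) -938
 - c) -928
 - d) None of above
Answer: c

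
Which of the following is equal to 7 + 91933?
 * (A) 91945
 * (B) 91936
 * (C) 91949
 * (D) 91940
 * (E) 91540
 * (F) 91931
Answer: D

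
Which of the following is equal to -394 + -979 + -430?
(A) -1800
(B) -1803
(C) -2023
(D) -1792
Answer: B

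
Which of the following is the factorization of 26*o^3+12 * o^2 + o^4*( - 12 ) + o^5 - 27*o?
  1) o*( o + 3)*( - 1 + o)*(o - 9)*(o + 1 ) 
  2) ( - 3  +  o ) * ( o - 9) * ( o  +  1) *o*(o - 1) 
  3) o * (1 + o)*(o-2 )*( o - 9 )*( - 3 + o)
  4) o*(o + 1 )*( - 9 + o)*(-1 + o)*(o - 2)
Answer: 2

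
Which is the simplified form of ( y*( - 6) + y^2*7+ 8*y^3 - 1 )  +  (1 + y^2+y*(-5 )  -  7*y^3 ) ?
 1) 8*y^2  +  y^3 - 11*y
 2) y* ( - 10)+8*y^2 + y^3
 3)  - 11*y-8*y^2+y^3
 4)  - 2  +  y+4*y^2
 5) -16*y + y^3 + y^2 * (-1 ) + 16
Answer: 1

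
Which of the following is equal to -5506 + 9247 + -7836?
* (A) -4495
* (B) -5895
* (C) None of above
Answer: C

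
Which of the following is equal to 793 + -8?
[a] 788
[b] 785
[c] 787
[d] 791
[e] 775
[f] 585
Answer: b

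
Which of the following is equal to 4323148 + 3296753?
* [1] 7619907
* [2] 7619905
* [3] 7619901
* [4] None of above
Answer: 3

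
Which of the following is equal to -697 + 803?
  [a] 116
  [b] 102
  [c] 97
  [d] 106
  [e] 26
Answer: d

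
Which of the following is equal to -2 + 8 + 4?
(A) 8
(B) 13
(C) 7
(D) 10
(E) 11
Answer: D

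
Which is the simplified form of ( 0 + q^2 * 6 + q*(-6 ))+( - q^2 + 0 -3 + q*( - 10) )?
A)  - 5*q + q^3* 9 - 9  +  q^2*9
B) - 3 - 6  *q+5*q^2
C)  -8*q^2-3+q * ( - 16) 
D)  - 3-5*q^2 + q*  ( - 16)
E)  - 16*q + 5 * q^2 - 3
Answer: E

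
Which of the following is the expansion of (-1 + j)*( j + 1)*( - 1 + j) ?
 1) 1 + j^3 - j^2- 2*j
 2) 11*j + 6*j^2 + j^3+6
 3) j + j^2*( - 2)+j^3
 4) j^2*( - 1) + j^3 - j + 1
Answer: 4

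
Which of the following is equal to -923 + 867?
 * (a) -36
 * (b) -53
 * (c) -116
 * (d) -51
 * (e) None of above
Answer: e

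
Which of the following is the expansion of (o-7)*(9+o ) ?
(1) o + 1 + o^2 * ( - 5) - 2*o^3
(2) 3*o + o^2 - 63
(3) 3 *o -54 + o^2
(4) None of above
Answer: 4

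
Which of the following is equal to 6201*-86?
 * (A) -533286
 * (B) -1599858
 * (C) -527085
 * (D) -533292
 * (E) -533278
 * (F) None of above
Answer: A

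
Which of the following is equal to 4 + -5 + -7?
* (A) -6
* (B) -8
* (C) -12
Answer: B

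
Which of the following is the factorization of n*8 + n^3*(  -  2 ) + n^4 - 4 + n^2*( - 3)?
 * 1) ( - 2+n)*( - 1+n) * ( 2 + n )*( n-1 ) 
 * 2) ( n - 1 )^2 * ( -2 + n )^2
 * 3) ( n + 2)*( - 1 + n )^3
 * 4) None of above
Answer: 1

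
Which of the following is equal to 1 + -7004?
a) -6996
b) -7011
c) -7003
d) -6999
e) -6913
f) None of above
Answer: c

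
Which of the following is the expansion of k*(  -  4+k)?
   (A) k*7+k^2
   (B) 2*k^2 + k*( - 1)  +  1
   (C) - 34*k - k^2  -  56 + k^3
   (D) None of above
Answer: D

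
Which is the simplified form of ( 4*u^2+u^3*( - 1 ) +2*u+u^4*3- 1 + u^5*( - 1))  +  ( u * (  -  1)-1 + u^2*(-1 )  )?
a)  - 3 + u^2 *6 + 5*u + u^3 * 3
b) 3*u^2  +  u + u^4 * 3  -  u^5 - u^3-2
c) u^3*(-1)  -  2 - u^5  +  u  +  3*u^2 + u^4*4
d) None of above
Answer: b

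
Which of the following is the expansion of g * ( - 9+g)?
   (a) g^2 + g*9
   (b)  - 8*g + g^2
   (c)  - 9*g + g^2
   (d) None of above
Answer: c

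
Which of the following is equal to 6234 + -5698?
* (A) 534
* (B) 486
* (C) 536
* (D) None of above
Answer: C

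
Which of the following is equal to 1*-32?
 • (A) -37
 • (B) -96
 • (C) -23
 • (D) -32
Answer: D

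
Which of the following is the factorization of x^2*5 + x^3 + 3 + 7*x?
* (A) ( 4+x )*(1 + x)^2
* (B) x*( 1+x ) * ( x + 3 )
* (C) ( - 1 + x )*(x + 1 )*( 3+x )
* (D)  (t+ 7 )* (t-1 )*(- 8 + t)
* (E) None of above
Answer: E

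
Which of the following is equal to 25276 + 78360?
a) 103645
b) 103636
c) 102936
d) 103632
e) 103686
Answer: b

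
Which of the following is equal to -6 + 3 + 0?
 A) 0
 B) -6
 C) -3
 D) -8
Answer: C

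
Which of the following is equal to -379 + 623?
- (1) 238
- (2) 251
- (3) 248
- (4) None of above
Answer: 4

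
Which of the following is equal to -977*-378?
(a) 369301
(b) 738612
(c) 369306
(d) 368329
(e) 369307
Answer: c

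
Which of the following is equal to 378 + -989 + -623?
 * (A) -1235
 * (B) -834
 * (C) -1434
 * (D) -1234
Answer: D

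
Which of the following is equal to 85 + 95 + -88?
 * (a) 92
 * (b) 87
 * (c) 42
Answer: a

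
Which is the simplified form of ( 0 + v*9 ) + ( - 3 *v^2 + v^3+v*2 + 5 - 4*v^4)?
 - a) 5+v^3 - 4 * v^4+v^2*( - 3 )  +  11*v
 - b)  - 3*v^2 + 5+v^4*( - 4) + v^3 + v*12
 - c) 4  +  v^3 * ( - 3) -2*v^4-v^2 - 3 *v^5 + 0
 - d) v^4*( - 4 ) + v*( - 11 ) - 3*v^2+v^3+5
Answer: a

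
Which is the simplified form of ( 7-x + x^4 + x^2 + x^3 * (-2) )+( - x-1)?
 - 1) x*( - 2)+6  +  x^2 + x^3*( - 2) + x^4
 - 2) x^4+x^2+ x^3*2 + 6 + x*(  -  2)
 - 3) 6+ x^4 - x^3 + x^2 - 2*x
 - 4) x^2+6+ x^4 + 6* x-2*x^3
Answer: 1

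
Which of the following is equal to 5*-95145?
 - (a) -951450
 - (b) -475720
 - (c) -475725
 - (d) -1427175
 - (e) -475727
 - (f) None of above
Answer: c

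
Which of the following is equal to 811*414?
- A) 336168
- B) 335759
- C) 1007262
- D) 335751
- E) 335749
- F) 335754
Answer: F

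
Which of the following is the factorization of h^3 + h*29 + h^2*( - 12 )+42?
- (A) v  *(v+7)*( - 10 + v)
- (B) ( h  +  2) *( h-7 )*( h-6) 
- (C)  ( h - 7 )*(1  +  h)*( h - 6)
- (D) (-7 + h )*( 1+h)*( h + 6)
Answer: C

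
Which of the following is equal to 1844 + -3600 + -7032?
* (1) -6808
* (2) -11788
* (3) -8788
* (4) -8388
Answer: 3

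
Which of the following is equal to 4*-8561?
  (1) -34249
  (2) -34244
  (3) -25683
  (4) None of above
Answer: 2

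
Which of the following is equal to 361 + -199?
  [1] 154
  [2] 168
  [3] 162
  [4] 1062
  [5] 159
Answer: 3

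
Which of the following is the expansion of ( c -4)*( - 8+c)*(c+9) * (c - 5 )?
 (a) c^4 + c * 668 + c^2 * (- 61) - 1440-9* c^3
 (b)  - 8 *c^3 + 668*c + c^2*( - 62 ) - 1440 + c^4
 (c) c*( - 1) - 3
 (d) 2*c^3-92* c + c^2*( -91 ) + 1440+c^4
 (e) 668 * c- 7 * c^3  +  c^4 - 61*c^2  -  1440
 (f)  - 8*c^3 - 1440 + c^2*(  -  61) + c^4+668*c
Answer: f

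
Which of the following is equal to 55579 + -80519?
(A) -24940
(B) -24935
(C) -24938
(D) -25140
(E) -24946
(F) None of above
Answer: A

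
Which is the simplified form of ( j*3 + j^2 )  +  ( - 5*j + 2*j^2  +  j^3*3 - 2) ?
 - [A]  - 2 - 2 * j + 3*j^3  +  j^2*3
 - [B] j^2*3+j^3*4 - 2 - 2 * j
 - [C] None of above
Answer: A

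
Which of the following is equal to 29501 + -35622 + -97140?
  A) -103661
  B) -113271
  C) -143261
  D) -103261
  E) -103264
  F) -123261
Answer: D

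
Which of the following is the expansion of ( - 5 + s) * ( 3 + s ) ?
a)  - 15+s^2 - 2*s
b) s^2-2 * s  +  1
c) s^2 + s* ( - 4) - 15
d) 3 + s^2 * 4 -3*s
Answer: a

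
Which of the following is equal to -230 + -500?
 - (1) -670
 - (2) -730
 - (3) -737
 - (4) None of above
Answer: 2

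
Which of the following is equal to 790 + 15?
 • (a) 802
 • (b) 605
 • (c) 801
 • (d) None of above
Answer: d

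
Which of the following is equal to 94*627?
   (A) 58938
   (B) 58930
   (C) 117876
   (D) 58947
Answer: A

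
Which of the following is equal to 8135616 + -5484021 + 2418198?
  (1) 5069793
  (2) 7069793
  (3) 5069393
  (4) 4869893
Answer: 1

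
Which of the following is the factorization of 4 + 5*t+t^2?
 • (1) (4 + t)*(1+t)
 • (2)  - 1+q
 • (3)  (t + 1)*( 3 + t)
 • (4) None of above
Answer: 1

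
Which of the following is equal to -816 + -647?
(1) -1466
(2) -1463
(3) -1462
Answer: 2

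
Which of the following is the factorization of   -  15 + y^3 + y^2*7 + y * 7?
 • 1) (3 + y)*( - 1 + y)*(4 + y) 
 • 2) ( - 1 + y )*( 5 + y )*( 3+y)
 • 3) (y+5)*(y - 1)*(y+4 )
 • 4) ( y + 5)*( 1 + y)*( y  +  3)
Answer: 2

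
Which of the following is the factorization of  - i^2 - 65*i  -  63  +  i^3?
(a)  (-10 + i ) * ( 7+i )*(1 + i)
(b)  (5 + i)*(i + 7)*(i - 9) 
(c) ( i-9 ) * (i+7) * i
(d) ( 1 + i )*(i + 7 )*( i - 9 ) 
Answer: d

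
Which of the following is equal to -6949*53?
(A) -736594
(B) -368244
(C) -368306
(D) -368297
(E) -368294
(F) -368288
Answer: D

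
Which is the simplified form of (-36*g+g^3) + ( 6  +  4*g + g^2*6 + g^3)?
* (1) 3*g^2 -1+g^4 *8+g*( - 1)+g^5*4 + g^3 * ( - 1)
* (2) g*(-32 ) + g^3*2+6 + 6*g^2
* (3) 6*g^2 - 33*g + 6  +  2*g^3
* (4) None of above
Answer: 2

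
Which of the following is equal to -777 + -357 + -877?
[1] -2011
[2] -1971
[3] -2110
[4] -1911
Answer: 1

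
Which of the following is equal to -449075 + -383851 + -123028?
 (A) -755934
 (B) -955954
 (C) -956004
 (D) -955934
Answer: B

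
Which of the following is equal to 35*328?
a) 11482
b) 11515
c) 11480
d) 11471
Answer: c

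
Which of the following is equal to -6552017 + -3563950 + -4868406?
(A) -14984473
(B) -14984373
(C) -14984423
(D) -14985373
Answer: B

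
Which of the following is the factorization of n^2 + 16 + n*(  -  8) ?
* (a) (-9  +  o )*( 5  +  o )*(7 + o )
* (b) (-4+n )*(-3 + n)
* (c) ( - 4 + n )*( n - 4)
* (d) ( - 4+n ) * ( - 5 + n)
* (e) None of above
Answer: c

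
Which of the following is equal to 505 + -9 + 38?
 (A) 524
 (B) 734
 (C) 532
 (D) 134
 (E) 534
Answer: E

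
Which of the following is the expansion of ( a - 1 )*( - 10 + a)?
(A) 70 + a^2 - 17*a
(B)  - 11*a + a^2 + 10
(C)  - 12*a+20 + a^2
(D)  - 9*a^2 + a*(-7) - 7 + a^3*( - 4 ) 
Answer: B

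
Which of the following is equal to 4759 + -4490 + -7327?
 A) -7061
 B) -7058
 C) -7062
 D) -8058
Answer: B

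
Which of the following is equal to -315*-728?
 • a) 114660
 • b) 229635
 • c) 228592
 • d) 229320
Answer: d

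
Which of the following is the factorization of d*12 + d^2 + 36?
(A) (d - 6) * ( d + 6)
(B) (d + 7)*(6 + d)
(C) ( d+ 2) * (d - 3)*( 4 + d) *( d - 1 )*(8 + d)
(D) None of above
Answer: D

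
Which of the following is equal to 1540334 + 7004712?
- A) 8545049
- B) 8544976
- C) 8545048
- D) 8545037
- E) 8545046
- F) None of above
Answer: E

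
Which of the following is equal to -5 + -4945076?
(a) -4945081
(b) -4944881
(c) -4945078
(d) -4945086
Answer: a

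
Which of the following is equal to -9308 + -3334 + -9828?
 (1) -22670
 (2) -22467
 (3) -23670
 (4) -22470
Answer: 4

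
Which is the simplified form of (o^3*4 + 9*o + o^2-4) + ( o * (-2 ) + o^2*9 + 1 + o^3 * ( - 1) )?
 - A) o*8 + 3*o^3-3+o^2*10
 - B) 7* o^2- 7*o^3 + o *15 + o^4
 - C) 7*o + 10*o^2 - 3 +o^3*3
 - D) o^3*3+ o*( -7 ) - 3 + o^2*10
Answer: C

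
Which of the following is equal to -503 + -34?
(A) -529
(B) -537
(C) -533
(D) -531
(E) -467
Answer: B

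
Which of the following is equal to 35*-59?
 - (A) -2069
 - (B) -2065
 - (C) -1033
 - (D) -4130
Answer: B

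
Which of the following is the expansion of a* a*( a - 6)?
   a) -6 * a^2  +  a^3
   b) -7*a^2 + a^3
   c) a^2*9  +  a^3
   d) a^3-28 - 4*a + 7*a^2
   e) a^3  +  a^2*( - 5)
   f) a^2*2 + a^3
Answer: a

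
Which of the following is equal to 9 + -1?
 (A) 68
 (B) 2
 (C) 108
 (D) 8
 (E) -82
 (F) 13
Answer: D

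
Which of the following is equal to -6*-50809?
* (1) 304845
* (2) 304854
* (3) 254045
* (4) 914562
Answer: 2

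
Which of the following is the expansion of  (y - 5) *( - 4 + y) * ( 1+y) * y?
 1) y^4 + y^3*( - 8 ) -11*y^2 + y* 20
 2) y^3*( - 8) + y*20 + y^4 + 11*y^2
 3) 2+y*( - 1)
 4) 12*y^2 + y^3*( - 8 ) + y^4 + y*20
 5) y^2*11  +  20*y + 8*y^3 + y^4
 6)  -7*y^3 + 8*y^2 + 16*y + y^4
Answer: 2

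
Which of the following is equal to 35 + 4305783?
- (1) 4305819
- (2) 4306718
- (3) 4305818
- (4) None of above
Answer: 3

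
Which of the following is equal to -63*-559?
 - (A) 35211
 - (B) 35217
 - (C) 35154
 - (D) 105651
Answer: B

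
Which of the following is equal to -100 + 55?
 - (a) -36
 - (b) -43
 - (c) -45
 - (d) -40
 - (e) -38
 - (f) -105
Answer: c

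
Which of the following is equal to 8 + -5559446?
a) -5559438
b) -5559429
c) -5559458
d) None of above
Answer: a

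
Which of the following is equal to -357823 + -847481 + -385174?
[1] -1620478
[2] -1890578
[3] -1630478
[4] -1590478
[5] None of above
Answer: 4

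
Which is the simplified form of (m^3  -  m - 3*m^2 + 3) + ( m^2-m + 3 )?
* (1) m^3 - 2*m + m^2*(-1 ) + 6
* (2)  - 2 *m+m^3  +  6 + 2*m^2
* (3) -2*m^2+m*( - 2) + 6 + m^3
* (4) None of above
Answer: 3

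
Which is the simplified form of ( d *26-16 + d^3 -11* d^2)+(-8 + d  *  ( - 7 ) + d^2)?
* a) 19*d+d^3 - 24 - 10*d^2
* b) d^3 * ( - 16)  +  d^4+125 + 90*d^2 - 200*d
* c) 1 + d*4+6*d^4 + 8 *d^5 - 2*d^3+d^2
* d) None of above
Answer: a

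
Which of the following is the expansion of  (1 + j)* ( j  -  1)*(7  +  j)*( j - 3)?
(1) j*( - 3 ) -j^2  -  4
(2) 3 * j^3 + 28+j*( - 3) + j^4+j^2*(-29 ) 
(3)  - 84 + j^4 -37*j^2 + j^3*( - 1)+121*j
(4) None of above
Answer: 4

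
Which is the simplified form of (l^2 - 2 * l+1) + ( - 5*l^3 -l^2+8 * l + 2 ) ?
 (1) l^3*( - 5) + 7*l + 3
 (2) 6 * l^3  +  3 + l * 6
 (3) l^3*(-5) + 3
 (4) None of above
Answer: 4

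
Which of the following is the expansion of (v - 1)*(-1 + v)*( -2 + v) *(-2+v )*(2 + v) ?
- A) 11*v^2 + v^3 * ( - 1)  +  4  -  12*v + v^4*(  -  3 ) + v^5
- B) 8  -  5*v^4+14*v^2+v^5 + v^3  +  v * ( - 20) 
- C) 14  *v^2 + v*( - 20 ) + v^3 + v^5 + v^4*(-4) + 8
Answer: C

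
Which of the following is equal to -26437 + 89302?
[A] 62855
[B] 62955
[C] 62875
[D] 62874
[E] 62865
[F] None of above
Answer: E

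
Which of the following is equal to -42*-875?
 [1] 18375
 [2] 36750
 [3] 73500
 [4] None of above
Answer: 2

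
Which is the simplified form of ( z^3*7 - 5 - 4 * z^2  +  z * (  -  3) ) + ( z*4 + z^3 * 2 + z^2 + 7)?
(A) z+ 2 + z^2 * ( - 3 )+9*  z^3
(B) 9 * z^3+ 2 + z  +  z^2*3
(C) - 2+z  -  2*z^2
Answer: A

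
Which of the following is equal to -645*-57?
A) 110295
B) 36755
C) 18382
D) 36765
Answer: D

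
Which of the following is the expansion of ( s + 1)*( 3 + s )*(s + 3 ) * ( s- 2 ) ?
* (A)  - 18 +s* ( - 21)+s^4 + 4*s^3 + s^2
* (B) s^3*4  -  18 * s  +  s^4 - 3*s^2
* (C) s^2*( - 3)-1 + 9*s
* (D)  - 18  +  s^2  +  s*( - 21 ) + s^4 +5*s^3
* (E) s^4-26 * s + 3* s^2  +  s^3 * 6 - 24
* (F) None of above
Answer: D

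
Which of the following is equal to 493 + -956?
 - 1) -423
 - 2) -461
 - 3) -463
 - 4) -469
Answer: 3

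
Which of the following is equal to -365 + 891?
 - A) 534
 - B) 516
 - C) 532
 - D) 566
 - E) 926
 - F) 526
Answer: F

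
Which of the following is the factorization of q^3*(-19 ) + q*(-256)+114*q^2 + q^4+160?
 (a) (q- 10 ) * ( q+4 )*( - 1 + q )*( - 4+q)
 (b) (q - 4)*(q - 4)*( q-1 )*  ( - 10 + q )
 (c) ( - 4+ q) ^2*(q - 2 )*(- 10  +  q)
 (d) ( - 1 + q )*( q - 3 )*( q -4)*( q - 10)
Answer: b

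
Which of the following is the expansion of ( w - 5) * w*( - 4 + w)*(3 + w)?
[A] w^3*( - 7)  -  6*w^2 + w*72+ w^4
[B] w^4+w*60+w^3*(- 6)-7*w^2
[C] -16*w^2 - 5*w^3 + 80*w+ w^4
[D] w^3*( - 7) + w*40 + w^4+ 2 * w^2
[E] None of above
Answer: B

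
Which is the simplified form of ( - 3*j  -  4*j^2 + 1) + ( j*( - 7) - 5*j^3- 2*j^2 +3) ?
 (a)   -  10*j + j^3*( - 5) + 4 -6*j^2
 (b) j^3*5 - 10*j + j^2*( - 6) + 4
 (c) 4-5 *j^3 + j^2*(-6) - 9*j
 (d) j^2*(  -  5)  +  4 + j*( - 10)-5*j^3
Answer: a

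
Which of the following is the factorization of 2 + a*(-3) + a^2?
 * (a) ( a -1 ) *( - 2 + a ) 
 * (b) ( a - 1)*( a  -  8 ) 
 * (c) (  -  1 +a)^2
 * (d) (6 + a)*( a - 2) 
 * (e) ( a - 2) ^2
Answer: a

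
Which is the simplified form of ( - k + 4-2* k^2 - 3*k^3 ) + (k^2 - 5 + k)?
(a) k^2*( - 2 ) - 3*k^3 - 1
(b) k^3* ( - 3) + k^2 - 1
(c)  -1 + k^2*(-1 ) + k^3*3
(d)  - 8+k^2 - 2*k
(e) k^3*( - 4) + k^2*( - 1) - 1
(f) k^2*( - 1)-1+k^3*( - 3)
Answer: f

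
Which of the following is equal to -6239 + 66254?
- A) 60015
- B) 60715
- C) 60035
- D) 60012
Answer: A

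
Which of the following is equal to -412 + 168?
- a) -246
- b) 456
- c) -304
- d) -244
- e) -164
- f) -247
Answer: d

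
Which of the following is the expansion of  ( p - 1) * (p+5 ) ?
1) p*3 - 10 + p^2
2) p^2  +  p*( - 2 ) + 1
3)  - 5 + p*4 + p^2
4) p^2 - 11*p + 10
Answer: 3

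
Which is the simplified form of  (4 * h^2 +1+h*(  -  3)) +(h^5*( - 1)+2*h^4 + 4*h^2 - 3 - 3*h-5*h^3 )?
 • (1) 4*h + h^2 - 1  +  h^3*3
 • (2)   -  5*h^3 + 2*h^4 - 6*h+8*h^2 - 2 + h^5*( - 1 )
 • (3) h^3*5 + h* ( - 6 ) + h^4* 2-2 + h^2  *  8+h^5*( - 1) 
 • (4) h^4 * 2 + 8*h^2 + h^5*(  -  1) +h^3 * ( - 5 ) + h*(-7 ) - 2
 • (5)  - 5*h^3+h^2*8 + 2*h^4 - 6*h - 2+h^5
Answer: 2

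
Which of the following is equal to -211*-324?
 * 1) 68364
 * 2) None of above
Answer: 1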